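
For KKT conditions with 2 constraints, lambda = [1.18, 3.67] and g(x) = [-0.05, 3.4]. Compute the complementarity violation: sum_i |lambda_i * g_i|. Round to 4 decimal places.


KKT complementary slackness check:
lambda_1 * g_1 = 1.18 * -0.05 = -0.059
lambda_2 * g_2 = 3.67 * 3.4 = 12.478
Total violation = 0.059 + 12.478 = 12.537


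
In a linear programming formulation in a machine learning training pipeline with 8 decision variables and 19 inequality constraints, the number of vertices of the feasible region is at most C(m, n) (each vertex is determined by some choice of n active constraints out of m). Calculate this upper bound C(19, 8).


Each vertex corresponds to some choice of n active constraints out of m, so the number of vertices is at most C(m, n) = m! / (n!(m-n)!).
m = 19, n = 8
Numerator: 19 * 18 * 17 * 16 * 15 * 14 * 13 * 12
Denominator: 8! = 40320
C(19, 8) = 75582


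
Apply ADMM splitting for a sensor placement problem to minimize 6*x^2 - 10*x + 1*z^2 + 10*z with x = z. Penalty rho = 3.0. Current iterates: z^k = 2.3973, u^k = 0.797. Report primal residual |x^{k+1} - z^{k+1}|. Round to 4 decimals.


ADMM iteration with rho = 3.0, z^k = 2.3973, u^k = 0.797
Step 1: x-update.
Minimize 6*x^2 - 10*x + (3.0/2)*(x - 2.3973 + 0.797)^2
FOC: (2*6 + 3.0)*x = 10 + 3.0*(2.3973 - 0.797)
x^{k+1} = 0.9867
Step 2: z-update.
Minimize 1*z^2 + 10*z + (3.0/2)*(0.9867 - z + 0.797)^2
FOC: (2*1 + 3.0)*z = -10 + 3.0*(0.9867 + 0.797)
z^{k+1} = -0.9298
Step 3: u-update.
u^{k+1} = 0.797 + 0.9867 + 0.9298 = 2.7135
Step 4: Primal residual = |0.9867 + 0.9298| = 1.9165


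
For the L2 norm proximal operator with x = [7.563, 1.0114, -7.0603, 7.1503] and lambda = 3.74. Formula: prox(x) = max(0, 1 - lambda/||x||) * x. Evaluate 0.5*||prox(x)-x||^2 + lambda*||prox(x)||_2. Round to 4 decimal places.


Step 1: Compute ||x||.
||x|| = 12.6173
Step 2: Compute scaling factor.
scale = max(0, 1 - 3.74/12.6173) = 0.7036
Step 3: prox(x) = [5.3212, 0.7116, -4.9675, 5.0308]
||prox(x)|| = 8.8773
Step 4: Proximal objective.
0.5*||prox-x||^2 = 6.9938
lambda*||prox|| = 33.2011
Total = 40.1949


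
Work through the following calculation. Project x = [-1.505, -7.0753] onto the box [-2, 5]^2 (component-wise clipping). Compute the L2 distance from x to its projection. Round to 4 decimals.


Project each component onto [-2, 5].
clip(-1.505) = -1.505, clip(-7.0753) = -2.0
Projection = [-1.505, -2.0]
Squared diffs: [0.0, 25.7587]
Distance = sqrt(25.7587) = 5.0753


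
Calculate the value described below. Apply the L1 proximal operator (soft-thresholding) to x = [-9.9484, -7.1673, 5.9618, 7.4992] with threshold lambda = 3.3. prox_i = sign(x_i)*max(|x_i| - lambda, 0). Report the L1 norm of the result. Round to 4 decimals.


Soft-thresholding with lambda = 3.3:
prox(-9.9484) = sign(-9.9484)*max(|-9.9484| - 3.3, 0) = -6.6484
prox(-7.1673) = sign(-7.1673)*max(|-7.1673| - 3.3, 0) = -3.8673
prox(5.9618) = sign(5.9618)*max(|5.9618| - 3.3, 0) = 2.6618
prox(7.4992) = sign(7.4992)*max(|7.4992| - 3.3, 0) = 4.1992
prox(x) = [-6.6484, -3.8673, 2.6618, 4.1992]
||prox(x)||_1 = 6.6484 + 3.8673 + 2.6618 + 4.1992 = 17.3767


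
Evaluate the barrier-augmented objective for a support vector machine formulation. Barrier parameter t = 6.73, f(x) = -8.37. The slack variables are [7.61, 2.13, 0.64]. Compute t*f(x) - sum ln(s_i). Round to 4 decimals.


Step 1: Compute log-barrier.
ln values: [2.0295, 0.7561, -0.4463]
phi = -(2.0295 + 0.7561 - 0.4463) = -2.3393
Step 2: Compute augmented objective.
t*f(x) = 6.73*-8.37 = -56.3301
Total = -56.3301 - 2.3393 = -58.6694


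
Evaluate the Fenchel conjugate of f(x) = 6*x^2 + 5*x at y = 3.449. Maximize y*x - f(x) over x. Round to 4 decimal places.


f*(y) = sup_x {y*x - a*x^2 - b*x} = sup_x {(y-b)*x - a*x^2}
FOC: (y - b) - 2a*x = 0 => x* = (y - b)/(2a)
x* = (3.449 - 5)/(2*6) = -0.1293
f*(3.449) = (y-b)^2/(4a) = (3.449 - 5)^2/(4*6)
= 2.4056/24 = 0.1002


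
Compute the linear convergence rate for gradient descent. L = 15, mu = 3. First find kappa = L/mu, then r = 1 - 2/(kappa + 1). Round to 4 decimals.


Step 1: Compute the condition number.
kappa = L/mu = 15/3 = 5.0
Step 2: Compute the convergence rate.
r = 1 - 2/(kappa + 1) = 1 - 2*mu/(L + mu) = (L - mu)/(L + mu) = 12/18 = 0.6667


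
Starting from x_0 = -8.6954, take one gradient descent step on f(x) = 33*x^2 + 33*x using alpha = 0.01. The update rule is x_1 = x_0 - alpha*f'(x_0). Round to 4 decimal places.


We compute the gradient at x_0 and apply the update.
f'(x) = 66*x + 33
f'(-8.6954) = 66*-8.6954 + 33 = -540.8964
x_1 = -8.6954 - 0.01*-540.8964 = -3.2864


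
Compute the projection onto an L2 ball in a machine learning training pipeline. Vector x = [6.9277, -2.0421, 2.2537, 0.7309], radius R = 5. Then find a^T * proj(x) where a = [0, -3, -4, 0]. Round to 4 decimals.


Step 1: Compute ||x|| (intermediates to 6 decimals).
||x|| = sqrt(6.9277^2 + (-2.0421)^2 + 2.2537^2 + 0.7309^2) = 7.601091
Step 2: Project.
Since ||x|| > R, scale = R/||x|| = 5/7.601091 = 0.6578, proj(x) = scale * x
proj(x) = [4.557041, -1.343293, 1.482484, 0.480786]
Step 3: Dot product.
a^T * proj(x) = 0*4.557041 - 3*(-1.343293) - 4*1.482484 + 0*0.480786 = -1.9001


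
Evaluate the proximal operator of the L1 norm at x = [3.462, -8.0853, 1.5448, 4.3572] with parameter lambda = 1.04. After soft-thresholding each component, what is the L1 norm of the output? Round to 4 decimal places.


Soft-thresholding with lambda = 1.04:
prox(3.462) = sign(3.462)*max(|3.462| - 1.04, 0) = 2.422
prox(-8.0853) = sign(-8.0853)*max(|-8.0853| - 1.04, 0) = -7.0453
prox(1.5448) = sign(1.5448)*max(|1.5448| - 1.04, 0) = 0.5048
prox(4.3572) = sign(4.3572)*max(|4.3572| - 1.04, 0) = 3.3172
prox(x) = [2.422, -7.0453, 0.5048, 3.3172]
||prox(x)||_1 = 2.422 + 7.0453 + 0.5048 + 3.3172 = 13.2893


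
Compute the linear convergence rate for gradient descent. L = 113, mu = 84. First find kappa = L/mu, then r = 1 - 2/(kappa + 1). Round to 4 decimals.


Step 1: Compute the condition number.
kappa = L/mu = 113/84 = 1.3452
Step 2: Compute the convergence rate.
r = 1 - 2/(kappa + 1) = 1 - 2*mu/(L + mu) = (L - mu)/(L + mu) = 29/197 = 0.1472


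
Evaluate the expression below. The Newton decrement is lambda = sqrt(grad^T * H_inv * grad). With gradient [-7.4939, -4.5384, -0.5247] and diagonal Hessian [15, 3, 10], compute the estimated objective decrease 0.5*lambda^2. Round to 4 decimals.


Step 1: H is diagonal, so H^(-1) * g = [-0.4996, -1.5128, -0.0525].
Step 2: g^T H^(-1) g = sum_i g_i^2 / H_ii
  = (-7.4939)^2/15 + (-4.5384)^2/3 + (-0.5247)^2/10
  = 3.7439 + 6.8657 + 0.0275 = 10.6371
Step 3: Objective decrease = 0.5 * g^T H^(-1) g = 5.3186


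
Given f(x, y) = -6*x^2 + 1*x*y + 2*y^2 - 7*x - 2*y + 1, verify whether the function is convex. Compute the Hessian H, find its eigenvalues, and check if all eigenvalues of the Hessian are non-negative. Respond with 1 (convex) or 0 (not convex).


The Hessian of f(x,y) = -6*x^2 + 1*x*y + 2*y^2 - 7*x - 2*y + 1 is:
H = [[-12, 1], [1, 4]]
Trace = -12 + 4 = -8
Determinant = -12*4 - (1)^2 = -49
Discriminant = (-8)^2 - 4*-49 = 260.0
Eigenvalues: lambda_1 = -12.0623, lambda_2 = 4.0623
The function is not convex.

0


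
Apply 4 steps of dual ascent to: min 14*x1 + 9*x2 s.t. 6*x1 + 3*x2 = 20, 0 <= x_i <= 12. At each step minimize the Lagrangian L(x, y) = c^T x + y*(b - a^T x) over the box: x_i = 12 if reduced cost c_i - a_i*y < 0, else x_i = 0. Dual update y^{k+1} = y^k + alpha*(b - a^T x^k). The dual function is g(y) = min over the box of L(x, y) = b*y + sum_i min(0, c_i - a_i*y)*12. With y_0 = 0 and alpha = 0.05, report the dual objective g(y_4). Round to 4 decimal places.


Dual ascent for LP: min 14*x1 + 9*x2, 6*x1 + 3*x2 = 20, 0 <= x_i <= 12
Step 1: y^k = 0.0, reduced costs: (14.0, 9.0)
  x^k = (0.0, 0.0), subgradient = b - a^T x = 20.0
  y^{k+1} = 0.0 + 0.05*20.0 = 1.0
Step 2: y^k = 1.0, reduced costs: (8.0, 6.0)
  x^k = (0.0, 0.0), subgradient = b - a^T x = 20.0
  y^{k+1} = 1.0 + 0.05*20.0 = 2.0
Step 3: y^k = 2.0, reduced costs: (2.0, 3.0)
  x^k = (0.0, 0.0), subgradient = b - a^T x = 20.0
  y^{k+1} = 2.0 + 0.05*20.0 = 3.0
Step 4: y^k = 3.0, reduced costs: (-4.0, 0.0)
  x^k = (12.0, 0.0), subgradient = b - a^T x = -52.0
  y^{k+1} = 3.0 + 0.05*-52.0 = 0.4
Dual objective at y_4 = 0.4: reduced costs (11.6, 7.8), box minimizer x = (0.0, 0.0)
g(y_4) = b*y + (c1 - a1*y)*x1 + (c2 - a2*y)*x2 = 20*0.4 + 11.6*0.0 + 7.8*0.0 = 8.0 + 0.0 + 0.0 = 8.0


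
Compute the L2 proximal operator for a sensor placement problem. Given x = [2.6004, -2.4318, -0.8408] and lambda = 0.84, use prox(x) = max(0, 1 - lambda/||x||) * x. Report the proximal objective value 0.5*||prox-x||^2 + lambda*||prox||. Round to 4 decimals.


Step 1: Compute ||x||.
||x|| = 3.6582
Step 2: Compute scaling factor.
scale = max(0, 1 - 0.84/3.6582) = 0.7704
Step 3: prox(x) = [2.0033, -1.8734, -0.6477]
||prox(x)|| = 2.8182
Step 4: Proximal objective.
0.5*||prox-x||^2 = 0.3528
lambda*||prox|| = 2.3673
Total = 2.7201


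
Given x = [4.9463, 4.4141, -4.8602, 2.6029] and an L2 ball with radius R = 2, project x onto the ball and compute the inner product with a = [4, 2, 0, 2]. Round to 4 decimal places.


Step 1: Compute ||x|| (intermediates to 6 decimals).
||x|| = sqrt(4.9463^2 + 4.4141^2 + (-4.8602)^2 + 2.6029^2) = 8.622459
Step 2: Project.
Since ||x|| > R, scale = R/||x|| = 2/8.622459 = 0.231952, proj(x) = scale * x
proj(x) = [1.147304, 1.023859, -1.127333, 0.603748]
Step 3: Dot product.
a^T * proj(x) = 4*1.147304 + 2*1.023859 + 0*(-1.127333) + 2*0.603748 = 7.8444


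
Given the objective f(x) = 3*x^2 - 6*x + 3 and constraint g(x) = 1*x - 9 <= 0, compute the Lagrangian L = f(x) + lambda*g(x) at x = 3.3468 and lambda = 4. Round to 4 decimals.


Step 1: Evaluate f(x).
f(3.3468) = 3*3.3468^2 - 6*3.3468 + 3 = 16.5224
Step 2: Evaluate g(x).
g(3.3468) = 1*3.3468 - 9 = -5.6532
Step 3: Compute Lagrangian.
L = 16.5224 + 4*-5.6532 = -6.0904


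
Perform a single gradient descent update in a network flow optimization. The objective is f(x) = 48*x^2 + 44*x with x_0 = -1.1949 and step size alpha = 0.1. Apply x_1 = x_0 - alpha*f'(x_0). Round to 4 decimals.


We compute the gradient at x_0 and apply the update.
f'(x) = 96*x + 44
f'(-1.1949) = 96*-1.1949 + 44 = -70.7104
x_1 = -1.1949 - 0.1*-70.7104 = 5.8761


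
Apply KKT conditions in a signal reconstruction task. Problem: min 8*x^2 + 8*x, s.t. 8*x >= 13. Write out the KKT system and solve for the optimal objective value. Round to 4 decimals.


Step 1: Try lambda = 0 (constraint inactive).
x_unc = -8/(2*8) = -0.5
Check: 8*-0.5 = -4.0 < 13 -- violated!
Step 2: Constraint must be active: 8*x = 13
x* = 13/8 = 1.625
lambda = (2*8*1.625 + 8)/8 = 4.25
Step 3: Compute optimal value.
f(x*) = 8*1.625^2 + 8*1.625 = 34.125


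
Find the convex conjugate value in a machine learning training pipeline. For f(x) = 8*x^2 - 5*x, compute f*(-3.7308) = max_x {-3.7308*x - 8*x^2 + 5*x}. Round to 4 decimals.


f*(y) = sup_x {y*x - a*x^2 - b*x} = sup_x {(y-b)*x - a*x^2}
FOC: (y - b) - 2a*x = 0 => x* = (y - b)/(2a)
x* = (-3.7308 + 5)/(2*8) = 0.0793
f*(-3.7308) = (y-b)^2/(4a) = (-3.7308 + 5)^2/(4*8)
= 1.6109/32 = 0.0503


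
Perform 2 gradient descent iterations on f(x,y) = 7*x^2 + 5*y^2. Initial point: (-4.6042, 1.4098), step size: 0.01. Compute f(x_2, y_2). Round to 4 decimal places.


Gradient descent on f(x,y) = 7*x^2 + 5*y^2.
Starting point: (-4.6042, 1.4098), alpha = 0.01
Step 1: grad_x = 2*7*-4.6042 = -64.4588, grad_y = 2*5*1.4098 = 14.098
  x_1 = -4.6042 - 0.01*-64.4588 = -3.9596
  y_1 = 1.4098 - 0.01*14.098 = 1.2688
Step 2: grad_x = 2*7*-3.9596 = -55.4346, grad_y = 2*5*1.2688 = 12.6882
  x_2 = -3.9596 - 0.01*-55.4346 = -3.4053
  y_2 = 1.2688 - 0.01*12.6882 = 1.1419
f(-3.4053, 1.1419) = 7*(-3.4053)^2 + 5*1.1419^2 = 87.691


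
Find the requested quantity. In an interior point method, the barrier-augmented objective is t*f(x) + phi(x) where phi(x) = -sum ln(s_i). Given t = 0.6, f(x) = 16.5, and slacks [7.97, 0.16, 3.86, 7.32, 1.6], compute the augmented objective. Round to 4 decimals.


Step 1: Compute log-barrier.
ln values: [2.0757, -1.8326, 1.3507, 1.9906, 0.47]
phi = -(2.0757 - 1.8326 + 1.3507 + 1.9906 + 0.47) = -4.0544
Step 2: Compute augmented objective.
t*f(x) = 0.6*16.5 = 9.9
Total = 9.9 - 4.0544 = 5.8456


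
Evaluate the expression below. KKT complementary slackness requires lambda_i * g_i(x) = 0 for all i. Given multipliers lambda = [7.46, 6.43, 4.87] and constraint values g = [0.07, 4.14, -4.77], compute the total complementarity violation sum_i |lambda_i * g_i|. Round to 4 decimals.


KKT complementary slackness check:
lambda_1 * g_1 = 7.46 * 0.07 = 0.5222
lambda_2 * g_2 = 6.43 * 4.14 = 26.6202
lambda_3 * g_3 = 4.87 * -4.77 = -23.2299
Total violation = 0.5222 + 26.6202 + 23.2299 = 50.3723


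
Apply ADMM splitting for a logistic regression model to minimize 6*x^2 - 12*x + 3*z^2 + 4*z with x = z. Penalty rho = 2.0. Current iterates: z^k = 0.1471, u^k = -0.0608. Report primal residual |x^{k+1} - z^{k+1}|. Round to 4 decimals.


ADMM iteration with rho = 2.0, z^k = 0.1471, u^k = -0.0608
Step 1: x-update.
Minimize 6*x^2 - 12*x + (2.0/2)*(x - 0.1471 - 0.0608)^2
FOC: (2*6 + 2.0)*x = 12 + 2.0*(0.1471 + 0.0608)
x^{k+1} = 0.8868
Step 2: z-update.
Minimize 3*z^2 + 4*z + (2.0/2)*(0.8868 - z - 0.0608)^2
FOC: (2*3 + 2.0)*z = -4 + 2.0*(0.8868 - 0.0608)
z^{k+1} = -0.2935
Step 3: u-update.
u^{k+1} = -0.0608 + 0.8868 + 0.2935 = 1.1195
Step 4: Primal residual = |0.8868 + 0.2935| = 1.1803


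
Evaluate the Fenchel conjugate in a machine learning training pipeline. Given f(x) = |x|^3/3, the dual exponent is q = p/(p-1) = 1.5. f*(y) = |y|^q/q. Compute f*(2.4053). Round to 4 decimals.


The conjugate exponent q satisfies 1/p + 1/q = 1.
p = 3, so q = 3/(3 - 1) = 1.5
|y|^q = 2.4053^1.5 = 3.7304
f*(2.4053) = 3.7304 / 1.5 = 2.4869


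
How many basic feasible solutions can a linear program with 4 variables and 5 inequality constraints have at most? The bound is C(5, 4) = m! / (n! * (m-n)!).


Each vertex corresponds to some choice of n active constraints out of m, so the number of vertices is at most C(m, n) = m! / (n!(m-n)!).
m = 5, n = 4
Numerator: 5 * 4 * 3 * 2
Denominator: 4! = 24
C(5, 4) = 5


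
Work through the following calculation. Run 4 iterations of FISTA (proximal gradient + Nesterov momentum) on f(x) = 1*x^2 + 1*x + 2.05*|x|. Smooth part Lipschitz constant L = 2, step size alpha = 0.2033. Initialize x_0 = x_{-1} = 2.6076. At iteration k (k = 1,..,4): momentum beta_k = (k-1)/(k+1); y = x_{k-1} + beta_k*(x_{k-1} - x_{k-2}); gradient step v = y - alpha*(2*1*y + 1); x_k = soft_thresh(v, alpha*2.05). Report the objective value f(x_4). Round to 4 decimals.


FISTA on f(x) = 1*x^2 + 1*x + 2.05*|x|
L = 2, alpha = 0.2033
Iteration 1: beta = 0.0, y = 2.6076 + 0.0*(2.6076 - 2.6076) = 2.6076
  grad(y) = 6.2152, v = y - alpha*grad = 1.344
  prox(v) = soft_thresh(1.344, 0.4168) = 0.9273
Iteration 2: beta = 0.3333, y = 0.9273 + 0.3333*(0.9273 - 2.6076) = 0.3672
  grad(y) = 1.7344, v = y - alpha*grad = 0.0146
  prox(v) = soft_thresh(0.0146, 0.4168) = 0.0
Iteration 3: beta = 0.5, y = 0.0 + 0.5*(0.0 - 0.9273) = -0.4636
  grad(y) = 0.0727, v = y - alpha*grad = -0.4784
  prox(v) = soft_thresh(-0.4784, 0.4168) = -0.0617
Iteration 4: beta = 0.6, y = -0.0617 + 0.6*(-0.0617 - 0.0) = -0.0987
  grad(y) = 0.8027, v = y - alpha*grad = -0.2618
  prox(v) = soft_thresh(-0.2618, 0.4168) = 0.0
f(x_4) = 1*0.0^2 + 1*0.0 + 2.05*|0.0| = 0.0


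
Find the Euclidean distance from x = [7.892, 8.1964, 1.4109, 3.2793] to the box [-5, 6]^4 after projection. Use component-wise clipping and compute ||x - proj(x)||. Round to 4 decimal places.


Project each component onto [-5, 6].
clip(7.892) = 6.0, clip(8.1964) = 6.0, clip(1.4109) = 1.4109, clip(3.2793) = 3.2793
Projection = [6.0, 6.0, 1.4109, 3.2793]
Squared diffs: [3.5797, 4.8242, 0.0, 0.0]
Distance = sqrt(8.4039) = 2.8989


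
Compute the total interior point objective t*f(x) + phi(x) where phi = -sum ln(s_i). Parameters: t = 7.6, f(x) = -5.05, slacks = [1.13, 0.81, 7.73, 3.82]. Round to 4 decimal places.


Step 1: Compute log-barrier.
ln values: [0.1222, -0.2107, 2.0451, 1.3403]
phi = -(0.1222 - 0.2107 + 2.0451 + 1.3403) = -3.2969
Step 2: Compute augmented objective.
t*f(x) = 7.6*-5.05 = -38.38
Total = -38.38 - 3.2969 = -41.6769


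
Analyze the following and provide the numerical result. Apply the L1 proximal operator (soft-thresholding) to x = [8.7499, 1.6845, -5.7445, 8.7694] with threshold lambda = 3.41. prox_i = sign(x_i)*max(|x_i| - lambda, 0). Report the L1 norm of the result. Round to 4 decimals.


Soft-thresholding with lambda = 3.41:
prox(8.7499) = sign(8.7499)*max(|8.7499| - 3.41, 0) = 5.3399
prox(1.6845) = sign(1.6845)*max(|1.6845| - 3.41, 0) = 0.0
prox(-5.7445) = sign(-5.7445)*max(|-5.7445| - 3.41, 0) = -2.3345
prox(8.7694) = sign(8.7694)*max(|8.7694| - 3.41, 0) = 5.3594
prox(x) = [5.3399, 0.0, -2.3345, 5.3594]
||prox(x)||_1 = 5.3399 + 0.0 + 2.3345 + 5.3594 = 13.0338


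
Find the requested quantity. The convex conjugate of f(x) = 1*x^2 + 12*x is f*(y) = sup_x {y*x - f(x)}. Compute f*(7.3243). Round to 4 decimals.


f*(y) = sup_x {y*x - a*x^2 - b*x} = sup_x {(y-b)*x - a*x^2}
FOC: (y - b) - 2a*x = 0 => x* = (y - b)/(2a)
x* = (7.3243 - 12)/(2*1) = -2.3379
f*(7.3243) = (y-b)^2/(4a) = (7.3243 - 12)^2/(4*1)
= 21.8622/4 = 5.4655


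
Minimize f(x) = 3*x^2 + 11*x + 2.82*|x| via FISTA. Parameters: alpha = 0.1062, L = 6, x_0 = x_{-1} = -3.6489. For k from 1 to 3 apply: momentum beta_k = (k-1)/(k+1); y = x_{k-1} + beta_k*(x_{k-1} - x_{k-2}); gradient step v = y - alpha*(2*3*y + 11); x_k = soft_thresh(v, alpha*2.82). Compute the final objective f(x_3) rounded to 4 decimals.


FISTA on f(x) = 3*x^2 + 11*x + 2.82*|x|
L = 6, alpha = 0.1062
Iteration 1: beta = 0.0, y = -3.6489 + 0.0*(-3.6489 + 3.6489) = -3.6489
  grad(y) = -10.8934, v = y - alpha*grad = -2.492
  prox(v) = soft_thresh(-2.492, 0.2995) = -2.1925
Iteration 2: beta = 0.3333, y = -2.1925 + 0.3333*(-2.1925 + 3.6489) = -1.7071
  grad(y) = 0.7575, v = y - alpha*grad = -1.7875
  prox(v) = soft_thresh(-1.7875, 0.2995) = -1.488
Iteration 3: beta = 0.5, y = -1.488 + 0.5*(-1.488 + 2.1925) = -1.1358
  grad(y) = 4.1852, v = y - alpha*grad = -1.5803
  prox(v) = soft_thresh(-1.5803, 0.2995) = -1.2808
f(x_3) = 3*(-1.2808)^2 + 11*(-1.2808) + 2.82*|-1.2808| = -5.5556


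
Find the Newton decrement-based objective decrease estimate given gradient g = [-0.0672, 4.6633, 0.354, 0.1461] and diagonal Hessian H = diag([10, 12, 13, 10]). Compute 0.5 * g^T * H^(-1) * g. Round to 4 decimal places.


Step 1: H is diagonal, so H^(-1) * g = [-0.0067, 0.3886, 0.0272, 0.0146].
Step 2: g^T H^(-1) g = sum_i g_i^2 / H_ii
  = (-0.0672)^2/10 + (4.6633)^2/12 + (0.354)^2/13 + (0.1461)^2/10
  = 0.0005 + 1.8122 + 0.0096 + 0.0021 = 1.8244
Step 3: Objective decrease = 0.5 * g^T H^(-1) g = 0.9122


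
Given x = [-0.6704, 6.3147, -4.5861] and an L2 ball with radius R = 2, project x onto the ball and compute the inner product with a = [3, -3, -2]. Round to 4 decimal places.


Step 1: Compute ||x|| (intermediates to 6 decimals).
||x|| = sqrt((-0.6704)^2 + 6.3147^2 + (-4.5861)^2) = 7.833083
Step 2: Project.
Since ||x|| > R, scale = R/||x|| = 2/7.833083 = 0.255327, proj(x) = scale * x
proj(x) = [-0.171171, 1.612313, -1.170955]
Step 3: Dot product.
a^T * proj(x) = 3*(-0.171171) - 3*1.612313 - 2*(-1.170955) = -3.0085


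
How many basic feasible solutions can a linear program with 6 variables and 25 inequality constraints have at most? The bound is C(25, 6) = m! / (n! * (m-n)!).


Each vertex corresponds to some choice of n active constraints out of m, so the number of vertices is at most C(m, n) = m! / (n!(m-n)!).
m = 25, n = 6
Numerator: 25 * 24 * 23 * 22 * 21 * 20
Denominator: 6! = 720
C(25, 6) = 177100


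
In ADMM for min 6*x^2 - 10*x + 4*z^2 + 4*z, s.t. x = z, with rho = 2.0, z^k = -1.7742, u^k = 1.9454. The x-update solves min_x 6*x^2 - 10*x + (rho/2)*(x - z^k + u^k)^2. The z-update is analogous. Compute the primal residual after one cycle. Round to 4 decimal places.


ADMM iteration with rho = 2.0, z^k = -1.7742, u^k = 1.9454
Step 1: x-update.
Minimize 6*x^2 - 10*x + (2.0/2)*(x + 1.7742 + 1.9454)^2
FOC: (2*6 + 2.0)*x = 10 + 2.0*(-1.7742 - 1.9454)
x^{k+1} = 0.1829
Step 2: z-update.
Minimize 4*z^2 + 4*z + (2.0/2)*(0.1829 - z + 1.9454)^2
FOC: (2*4 + 2.0)*z = -4 + 2.0*(0.1829 + 1.9454)
z^{k+1} = 0.0257
Step 3: u-update.
u^{k+1} = 1.9454 + 0.1829 - 0.0257 = 2.1027
Step 4: Primal residual = |0.1829 - 0.0257| = 0.1573


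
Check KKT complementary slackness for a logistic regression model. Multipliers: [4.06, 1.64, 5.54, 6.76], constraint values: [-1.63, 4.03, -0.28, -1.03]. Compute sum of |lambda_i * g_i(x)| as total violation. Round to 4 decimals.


KKT complementary slackness check:
lambda_1 * g_1 = 4.06 * -1.63 = -6.6178
lambda_2 * g_2 = 1.64 * 4.03 = 6.6092
lambda_3 * g_3 = 5.54 * -0.28 = -1.5512
lambda_4 * g_4 = 6.76 * -1.03 = -6.9628
Total violation = 6.6178 + 6.6092 + 1.5512 + 6.9628 = 21.741


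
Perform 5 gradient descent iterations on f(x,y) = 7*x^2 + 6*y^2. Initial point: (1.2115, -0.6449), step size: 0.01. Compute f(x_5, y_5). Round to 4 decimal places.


Gradient descent on f(x,y) = 7*x^2 + 6*y^2.
Starting point: (1.2115, -0.6449), alpha = 0.01
Step 1: grad_x = 2*7*1.2115 = 16.961, grad_y = 2*6*-0.6449 = -7.7388
  x_1 = 1.2115 - 0.01*16.961 = 1.0419
  y_1 = -0.6449 - 0.01*-7.7388 = -0.5675
Step 2: grad_x = 2*7*1.0419 = 14.5865, grad_y = 2*6*-0.5675 = -6.8101
  x_2 = 1.0419 - 0.01*14.5865 = 0.896
  y_2 = -0.5675 - 0.01*-6.8101 = -0.4994
Step 3: grad_x = 2*7*0.896 = 12.5444, grad_y = 2*6*-0.4994 = -5.9929
  x_3 = 0.896 - 0.01*12.5444 = 0.7706
  y_3 = -0.4994 - 0.01*-5.9929 = -0.4395
Step 4: grad_x = 2*7*0.7706 = 10.7881, grad_y = 2*6*-0.4395 = -5.2738
  x_4 = 0.7706 - 0.01*10.7881 = 0.6627
  y_4 = -0.4395 - 0.01*-5.2738 = -0.3867
Step 5: grad_x = 2*7*0.6627 = 9.2778, grad_y = 2*6*-0.3867 = -4.6409
  x_5 = 0.6627 - 0.01*9.2778 = 0.5699
  y_5 = -0.3867 - 0.01*-4.6409 = -0.3403
f(0.5699, -0.3403) = 7*0.5699^2 + 6*(-0.3403)^2 = 2.9686


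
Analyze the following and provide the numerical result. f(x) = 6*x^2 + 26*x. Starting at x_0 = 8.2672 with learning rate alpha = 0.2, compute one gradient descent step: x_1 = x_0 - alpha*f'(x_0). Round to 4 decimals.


We compute the gradient at x_0 and apply the update.
f'(x) = 12*x + 26
f'(8.2672) = 12*8.2672 + 26 = 125.2064
x_1 = 8.2672 - 0.2*125.2064 = -16.7741


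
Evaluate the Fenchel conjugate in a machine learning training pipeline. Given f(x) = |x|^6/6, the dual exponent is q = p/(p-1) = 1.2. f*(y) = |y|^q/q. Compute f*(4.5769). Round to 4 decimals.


The conjugate exponent q satisfies 1/p + 1/q = 1.
p = 6, so q = 6/(6 - 1) = 1.2
|y|^q = 4.5769^1.2 = 6.2042
f*(4.5769) = 6.2042 / 1.2 = 5.1702


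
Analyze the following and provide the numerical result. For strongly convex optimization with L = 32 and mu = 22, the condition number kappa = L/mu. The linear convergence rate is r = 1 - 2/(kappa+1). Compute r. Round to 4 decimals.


Step 1: Compute the condition number.
kappa = L/mu = 32/22 = 1.4545
Step 2: Compute the convergence rate.
r = 1 - 2/(kappa + 1) = 1 - 2*mu/(L + mu) = (L - mu)/(L + mu) = 10/54 = 0.1852


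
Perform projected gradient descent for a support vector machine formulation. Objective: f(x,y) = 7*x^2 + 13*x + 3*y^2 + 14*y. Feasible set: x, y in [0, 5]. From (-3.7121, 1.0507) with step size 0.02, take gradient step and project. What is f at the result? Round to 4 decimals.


Step 1: Compute gradient at (-3.7121, 1.0507).
grad_x = 2*7*-3.7121 + 13 = -38.9694
grad_y = 2*3*1.0507 + 14 = 20.3042
Step 2: Gradient step.
x_raw = -3.7121 - 0.02*-38.9694 = -2.9327
y_raw = 1.0507 - 0.02*20.3042 = 0.6446
Step 3: Project onto [0, 5].
x_proj = clip(-2.9327) = 0.0
y_proj = clip(0.6446) = 0.6446
Step 4: Evaluate f.
f(0.0, 0.6446) = 10.2712


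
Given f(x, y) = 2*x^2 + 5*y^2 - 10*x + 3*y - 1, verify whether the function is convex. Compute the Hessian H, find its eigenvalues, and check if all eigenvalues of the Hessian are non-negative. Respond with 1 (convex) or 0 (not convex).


The Hessian of f(x,y) = 2*x^2 + 5*y^2 - 10*x + 3*y - 1 is:
H = [[4, 0], [0, 10]]
Trace = 4 + 10 = 14
Determinant = 4*10 - (0)^2 = 40
Discriminant = (14)^2 - 4*40 = 36.0
Eigenvalues: lambda_1 = 4.0, lambda_2 = 10.0
The function is convex.

1


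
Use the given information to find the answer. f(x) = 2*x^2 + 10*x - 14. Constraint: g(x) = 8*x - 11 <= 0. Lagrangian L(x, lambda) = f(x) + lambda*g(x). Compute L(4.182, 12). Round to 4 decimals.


Step 1: Evaluate f(x).
f(4.182) = 2*4.182^2 + 10*4.182 - 14 = 62.7982
Step 2: Evaluate g(x).
g(4.182) = 8*4.182 - 11 = 22.456
Step 3: Compute Lagrangian.
L = 62.7982 + 12*22.456 = 332.2702


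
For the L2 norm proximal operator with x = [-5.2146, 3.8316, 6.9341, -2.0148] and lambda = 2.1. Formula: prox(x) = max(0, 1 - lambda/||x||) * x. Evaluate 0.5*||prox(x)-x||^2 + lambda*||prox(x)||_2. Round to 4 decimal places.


Step 1: Compute ||x||.
||x|| = 9.6961
Step 2: Compute scaling factor.
scale = max(0, 1 - 2.1/9.6961) = 0.7834
Step 3: prox(x) = [-4.0852, 3.0017, 5.4323, -1.5784]
||prox(x)|| = 7.5961
Step 4: Proximal objective.
0.5*||prox-x||^2 = 2.205
lambda*||prox|| = 15.9518
Total = 18.1568


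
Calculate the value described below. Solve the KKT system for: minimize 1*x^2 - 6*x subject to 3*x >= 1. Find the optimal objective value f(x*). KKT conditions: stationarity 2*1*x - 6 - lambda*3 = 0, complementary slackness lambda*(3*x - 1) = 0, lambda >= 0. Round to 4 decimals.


Step 1: Try lambda = 0 (constraint inactive).
Stationarity: 2*1*x - 6 = 0
x* = 6/(2*1) = 3.0
Check constraint: 3*3.0 = 9.0 >= 1 -- satisfied.
Step 2: Compute optimal value.
f(x*) = 1*3.0^2 - 6*3.0 = -9.0


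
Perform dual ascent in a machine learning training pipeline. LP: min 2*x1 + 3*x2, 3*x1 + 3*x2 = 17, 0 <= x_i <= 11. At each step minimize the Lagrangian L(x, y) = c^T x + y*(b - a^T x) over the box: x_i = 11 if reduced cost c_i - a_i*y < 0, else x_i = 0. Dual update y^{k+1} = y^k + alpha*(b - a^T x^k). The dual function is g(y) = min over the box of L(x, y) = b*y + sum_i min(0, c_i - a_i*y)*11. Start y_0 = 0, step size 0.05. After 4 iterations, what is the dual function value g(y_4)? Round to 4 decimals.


Dual ascent for LP: min 2*x1 + 3*x2, 3*x1 + 3*x2 = 17, 0 <= x_i <= 11
Step 1: y^k = 0.0, reduced costs: (2.0, 3.0)
  x^k = (0.0, 0.0), subgradient = b - a^T x = 17.0
  y^{k+1} = 0.0 + 0.05*17.0 = 0.85
Step 2: y^k = 0.85, reduced costs: (-0.55, 0.45)
  x^k = (11.0, 0.0), subgradient = b - a^T x = -16.0
  y^{k+1} = 0.85 + 0.05*-16.0 = 0.05
Step 3: y^k = 0.05, reduced costs: (1.85, 2.85)
  x^k = (0.0, 0.0), subgradient = b - a^T x = 17.0
  y^{k+1} = 0.05 + 0.05*17.0 = 0.9
Step 4: y^k = 0.9, reduced costs: (-0.7, 0.3)
  x^k = (11.0, 0.0), subgradient = b - a^T x = -16.0
  y^{k+1} = 0.9 + 0.05*-16.0 = 0.1
Dual objective at y_4 = 0.1: reduced costs (1.7, 2.7), box minimizer x = (0.0, 0.0)
g(y_4) = b*y + (c1 - a1*y)*x1 + (c2 - a2*y)*x2 = 17*0.1 + 1.7*0.0 + 2.7*0.0 = 1.7 + 0.0 + 0.0 = 1.7


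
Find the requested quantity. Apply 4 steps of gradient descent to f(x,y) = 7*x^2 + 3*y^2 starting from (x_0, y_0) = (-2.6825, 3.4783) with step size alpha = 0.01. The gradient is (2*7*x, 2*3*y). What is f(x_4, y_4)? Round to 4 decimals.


Gradient descent on f(x,y) = 7*x^2 + 3*y^2.
Starting point: (-2.6825, 3.4783), alpha = 0.01
Step 1: grad_x = 2*7*-2.6825 = -37.555, grad_y = 2*3*3.4783 = 20.8698
  x_1 = -2.6825 - 0.01*-37.555 = -2.307
  y_1 = 3.4783 - 0.01*20.8698 = 3.2696
Step 2: grad_x = 2*7*-2.307 = -32.2973, grad_y = 2*3*3.2696 = 19.6176
  x_2 = -2.307 - 0.01*-32.2973 = -1.984
  y_2 = 3.2696 - 0.01*19.6176 = 3.0734
Step 3: grad_x = 2*7*-1.984 = -27.7757, grad_y = 2*3*3.0734 = 18.4406
  x_3 = -1.984 - 0.01*-27.7757 = -1.7062
  y_3 = 3.0734 - 0.01*18.4406 = 2.889
Step 4: grad_x = 2*7*-1.7062 = -23.8871, grad_y = 2*3*2.889 = 17.3341
  x_4 = -1.7062 - 0.01*-23.8871 = -1.4673
  y_4 = 2.889 - 0.01*17.3341 = 2.7157
f(-1.4673, 2.7157) = 7*(-1.4673)^2 + 3*2.7157^2 = 37.1965


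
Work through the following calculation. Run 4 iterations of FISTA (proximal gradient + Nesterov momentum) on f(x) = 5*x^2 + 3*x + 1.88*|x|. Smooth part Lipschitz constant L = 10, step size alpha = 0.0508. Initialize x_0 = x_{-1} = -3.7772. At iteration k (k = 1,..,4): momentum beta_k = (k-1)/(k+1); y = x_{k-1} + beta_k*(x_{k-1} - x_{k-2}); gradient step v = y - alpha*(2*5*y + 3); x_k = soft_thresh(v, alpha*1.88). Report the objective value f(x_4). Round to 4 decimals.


FISTA on f(x) = 5*x^2 + 3*x + 1.88*|x|
L = 10, alpha = 0.0508
Iteration 1: beta = 0.0, y = -3.7772 + 0.0*(-3.7772 + 3.7772) = -3.7772
  grad(y) = -34.772, v = y - alpha*grad = -2.0108
  prox(v) = soft_thresh(-2.0108, 0.0955) = -1.9153
Iteration 2: beta = 0.3333, y = -1.9153 + 0.3333*(-1.9153 + 3.7772) = -1.2946
  grad(y) = -9.9464, v = y - alpha*grad = -0.7894
  prox(v) = soft_thresh(-0.7894, 0.0955) = -0.6939
Iteration 3: beta = 0.5, y = -0.6939 + 0.5*(-0.6939 + 1.9153) = -0.0831
  grad(y) = 2.1685, v = y - alpha*grad = -0.1933
  prox(v) = soft_thresh(-0.1933, 0.0955) = -0.0978
Iteration 4: beta = 0.6, y = -0.0978 + 0.6*(-0.0978 + 0.6939) = 0.2598
  grad(y) = 5.5983, v = y - alpha*grad = -0.0246
  prox(v) = soft_thresh(-0.0246, 0.0955) = 0.0
f(x_4) = 5*0.0^2 + 3*0.0 + 1.88*|0.0| = 0.0


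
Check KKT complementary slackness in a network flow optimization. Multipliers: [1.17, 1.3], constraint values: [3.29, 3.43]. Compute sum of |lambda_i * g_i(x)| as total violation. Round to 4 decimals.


KKT complementary slackness check:
lambda_1 * g_1 = 1.17 * 3.29 = 3.8493
lambda_2 * g_2 = 1.3 * 3.43 = 4.459
Total violation = 3.8493 + 4.459 = 8.3083


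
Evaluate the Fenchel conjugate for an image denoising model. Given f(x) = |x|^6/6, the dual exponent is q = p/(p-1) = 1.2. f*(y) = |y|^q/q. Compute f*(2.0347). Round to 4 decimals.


The conjugate exponent q satisfies 1/p + 1/q = 1.
p = 6, so q = 6/(6 - 1) = 1.2
|y|^q = 2.0347^1.2 = 2.3453
f*(2.0347) = 2.3453 / 1.2 = 1.9544


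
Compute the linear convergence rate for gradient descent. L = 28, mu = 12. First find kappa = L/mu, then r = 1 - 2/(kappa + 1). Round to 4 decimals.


Step 1: Compute the condition number.
kappa = L/mu = 28/12 = 2.3333
Step 2: Compute the convergence rate.
r = 1 - 2/(kappa + 1) = 1 - 2*mu/(L + mu) = (L - mu)/(L + mu) = 16/40 = 0.4


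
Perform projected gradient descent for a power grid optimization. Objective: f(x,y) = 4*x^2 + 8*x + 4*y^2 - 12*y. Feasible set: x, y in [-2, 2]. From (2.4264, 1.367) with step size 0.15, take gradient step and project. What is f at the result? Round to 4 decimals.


Step 1: Compute gradient at (2.4264, 1.367).
grad_x = 2*4*2.4264 + 8 = 27.4112
grad_y = 2*4*1.367 - 12 = -1.064
Step 2: Gradient step.
x_raw = 2.4264 - 0.15*27.4112 = -1.6853
y_raw = 1.367 - 0.15*-1.064 = 1.5266
Step 3: Project onto [-2, 2].
x_proj = clip(-1.6853) = -1.6853
y_proj = clip(1.5266) = 1.5266
Step 4: Evaluate f.
f(-1.6853, 1.5266) = -11.1187


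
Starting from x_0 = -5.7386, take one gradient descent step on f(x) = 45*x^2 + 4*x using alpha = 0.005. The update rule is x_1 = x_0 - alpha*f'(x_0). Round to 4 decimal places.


We compute the gradient at x_0 and apply the update.
f'(x) = 90*x + 4
f'(-5.7386) = 90*-5.7386 + 4 = -512.474
x_1 = -5.7386 - 0.005*-512.474 = -3.1762


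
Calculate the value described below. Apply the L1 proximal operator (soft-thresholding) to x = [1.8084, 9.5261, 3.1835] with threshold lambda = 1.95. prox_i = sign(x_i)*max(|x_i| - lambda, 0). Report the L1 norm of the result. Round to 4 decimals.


Soft-thresholding with lambda = 1.95:
prox(1.8084) = sign(1.8084)*max(|1.8084| - 1.95, 0) = 0.0
prox(9.5261) = sign(9.5261)*max(|9.5261| - 1.95, 0) = 7.5761
prox(3.1835) = sign(3.1835)*max(|3.1835| - 1.95, 0) = 1.2335
prox(x) = [0.0, 7.5761, 1.2335]
||prox(x)||_1 = 0.0 + 7.5761 + 1.2335 = 8.8096


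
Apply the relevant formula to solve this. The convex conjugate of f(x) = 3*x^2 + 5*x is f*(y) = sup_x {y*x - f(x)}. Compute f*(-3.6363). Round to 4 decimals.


f*(y) = sup_x {y*x - a*x^2 - b*x} = sup_x {(y-b)*x - a*x^2}
FOC: (y - b) - 2a*x = 0 => x* = (y - b)/(2a)
x* = (-3.6363 - 5)/(2*3) = -1.4394
f*(-3.6363) = (y-b)^2/(4a) = (-3.6363 - 5)^2/(4*3)
= 74.5857/12 = 6.2155


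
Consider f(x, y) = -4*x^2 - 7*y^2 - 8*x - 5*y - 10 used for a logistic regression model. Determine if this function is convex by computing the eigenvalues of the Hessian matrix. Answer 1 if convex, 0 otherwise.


The Hessian of f(x,y) = -4*x^2 - 7*y^2 - 8*x - 5*y - 10 is:
H = [[-8, 0], [0, -14]]
Trace = -8 - 14 = -22
Determinant = -8*-14 - (0)^2 = 112
Discriminant = (-22)^2 - 4*112 = 36.0
Eigenvalues: lambda_1 = -14.0, lambda_2 = -8.0
The function is not convex.

0


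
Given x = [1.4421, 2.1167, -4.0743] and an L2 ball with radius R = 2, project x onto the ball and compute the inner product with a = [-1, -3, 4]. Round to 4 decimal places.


Step 1: Compute ||x|| (intermediates to 6 decimals).
||x|| = sqrt(1.4421^2 + 2.1167^2 + (-4.0743)^2) = 4.812483
Step 2: Project.
Since ||x|| > R, scale = R/||x|| = 2/4.812483 = 0.415586, proj(x) = scale * x
proj(x) = [0.599317, 0.879671, -1.693222]
Step 3: Dot product.
a^T * proj(x) = -1*0.599317 - 3*0.879671 + 4*(-1.693222) = -10.0112


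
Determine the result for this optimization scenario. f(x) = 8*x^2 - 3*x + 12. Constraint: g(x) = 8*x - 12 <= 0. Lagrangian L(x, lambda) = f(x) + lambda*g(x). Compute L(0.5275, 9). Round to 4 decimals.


Step 1: Evaluate f(x).
f(0.5275) = 8*0.5275^2 - 3*0.5275 + 12 = 12.6436
Step 2: Evaluate g(x).
g(0.5275) = 8*0.5275 - 12 = -7.78
Step 3: Compute Lagrangian.
L = 12.6436 + 9*-7.78 = -57.3765


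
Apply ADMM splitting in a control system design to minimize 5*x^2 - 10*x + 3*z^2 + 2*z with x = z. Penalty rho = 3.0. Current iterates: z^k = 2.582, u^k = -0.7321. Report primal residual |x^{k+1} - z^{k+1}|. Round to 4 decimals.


ADMM iteration with rho = 3.0, z^k = 2.582, u^k = -0.7321
Step 1: x-update.
Minimize 5*x^2 - 10*x + (3.0/2)*(x - 2.582 - 0.7321)^2
FOC: (2*5 + 3.0)*x = 10 + 3.0*(2.582 + 0.7321)
x^{k+1} = 1.534
Step 2: z-update.
Minimize 3*z^2 + 2*z + (3.0/2)*(1.534 - z - 0.7321)^2
FOC: (2*3 + 3.0)*z = -2 + 3.0*(1.534 - 0.7321)
z^{k+1} = 0.0451
Step 3: u-update.
u^{k+1} = -0.7321 + 1.534 - 0.0451 = 0.7568
Step 4: Primal residual = |1.534 - 0.0451| = 1.4889


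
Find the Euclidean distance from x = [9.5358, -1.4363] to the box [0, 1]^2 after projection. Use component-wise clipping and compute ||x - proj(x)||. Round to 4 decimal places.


Project each component onto [0, 1].
clip(9.5358) = 1.0, clip(-1.4363) = 0.0
Projection = [1.0, 0.0]
Squared diffs: [72.8599, 2.063]
Distance = sqrt(74.9229) = 8.6558


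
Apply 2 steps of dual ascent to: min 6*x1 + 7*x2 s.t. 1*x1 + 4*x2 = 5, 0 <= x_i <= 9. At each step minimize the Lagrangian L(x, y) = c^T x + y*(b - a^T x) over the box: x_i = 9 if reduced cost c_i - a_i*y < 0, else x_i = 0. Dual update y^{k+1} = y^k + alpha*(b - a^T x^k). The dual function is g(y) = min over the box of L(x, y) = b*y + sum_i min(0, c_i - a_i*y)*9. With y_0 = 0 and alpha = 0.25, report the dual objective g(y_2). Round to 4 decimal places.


Dual ascent for LP: min 6*x1 + 7*x2, 1*x1 + 4*x2 = 5, 0 <= x_i <= 9
Step 1: y^k = 0.0, reduced costs: (6.0, 7.0)
  x^k = (0.0, 0.0), subgradient = b - a^T x = 5.0
  y^{k+1} = 0.0 + 0.25*5.0 = 1.25
Step 2: y^k = 1.25, reduced costs: (4.75, 2.0)
  x^k = (0.0, 0.0), subgradient = b - a^T x = 5.0
  y^{k+1} = 1.25 + 0.25*5.0 = 2.5
Dual objective at y_2 = 2.5: reduced costs (3.5, -3.0), box minimizer x = (0.0, 9.0)
g(y_2) = b*y + (c1 - a1*y)*x1 + (c2 - a2*y)*x2 = 5*2.5 + 3.5*0.0 + (-3.0)*9.0 = 12.5 + 0.0 - 27.0 = -14.5


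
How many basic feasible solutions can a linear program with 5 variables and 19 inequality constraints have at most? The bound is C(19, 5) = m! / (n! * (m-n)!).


Each vertex corresponds to some choice of n active constraints out of m, so the number of vertices is at most C(m, n) = m! / (n!(m-n)!).
m = 19, n = 5
Numerator: 19 * 18 * 17 * 16 * 15
Denominator: 5! = 120
C(19, 5) = 11628


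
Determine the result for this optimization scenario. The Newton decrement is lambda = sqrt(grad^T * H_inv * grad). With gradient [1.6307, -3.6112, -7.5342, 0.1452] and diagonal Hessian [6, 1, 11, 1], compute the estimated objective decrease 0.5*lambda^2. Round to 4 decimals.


Step 1: H is diagonal, so H^(-1) * g = [0.2718, -3.6112, -0.6849, 0.1452].
Step 2: g^T H^(-1) g = sum_i g_i^2 / H_ii
  = (1.6307)^2/6 + (-3.6112)^2/1 + (-7.5342)^2/11 + (0.1452)^2/1
  = 0.4432 + 13.0408 + 5.1604 + 0.0211 = 18.6654
Step 3: Objective decrease = 0.5 * g^T H^(-1) g = 9.3327


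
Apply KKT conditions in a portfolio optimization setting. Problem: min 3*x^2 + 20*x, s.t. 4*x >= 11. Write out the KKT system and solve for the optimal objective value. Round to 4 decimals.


Step 1: Try lambda = 0 (constraint inactive).
x_unc = -20/(2*3) = -3.3333
Check: 4*-3.3333 = -13.3332 < 11 -- violated!
Step 2: Constraint must be active: 4*x = 11
x* = 11/4 = 2.75
lambda = (2*3*2.75 + 20)/4 = 9.125
Step 3: Compute optimal value.
f(x*) = 3*2.75^2 + 20*2.75 = 77.6875


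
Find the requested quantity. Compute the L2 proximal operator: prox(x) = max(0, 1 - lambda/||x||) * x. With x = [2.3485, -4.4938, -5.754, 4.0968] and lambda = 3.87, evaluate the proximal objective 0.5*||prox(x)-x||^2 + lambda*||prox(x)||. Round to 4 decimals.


Step 1: Compute ||x||.
||x|| = 8.6949
Step 2: Compute scaling factor.
scale = max(0, 1 - 3.87/8.6949) = 0.5549
Step 3: prox(x) = [1.3032, -2.4937, -3.193, 2.2734]
||prox(x)|| = 4.8249
Step 4: Proximal objective.
0.5*||prox-x||^2 = 7.4885
lambda*||prox|| = 18.6724
Total = 26.161


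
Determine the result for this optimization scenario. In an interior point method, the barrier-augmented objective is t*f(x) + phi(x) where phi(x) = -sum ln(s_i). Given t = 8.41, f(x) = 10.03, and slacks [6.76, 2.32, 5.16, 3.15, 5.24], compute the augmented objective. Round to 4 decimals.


Step 1: Compute log-barrier.
ln values: [1.911, 0.8416, 1.6409, 1.1474, 1.6563]
phi = -(1.911 + 0.8416 + 1.6409 + 1.1474 + 1.6563) = -7.1973
Step 2: Compute augmented objective.
t*f(x) = 8.41*10.03 = 84.3523
Total = 84.3523 - 7.1973 = 77.155


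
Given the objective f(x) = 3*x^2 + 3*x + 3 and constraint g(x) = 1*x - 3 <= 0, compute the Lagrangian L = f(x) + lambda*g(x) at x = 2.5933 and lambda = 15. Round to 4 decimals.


Step 1: Evaluate f(x).
f(2.5933) = 3*2.5933^2 + 3*2.5933 + 3 = 30.9555
Step 2: Evaluate g(x).
g(2.5933) = 1*2.5933 - 3 = -0.4067
Step 3: Compute Lagrangian.
L = 30.9555 + 15*-0.4067 = 24.855


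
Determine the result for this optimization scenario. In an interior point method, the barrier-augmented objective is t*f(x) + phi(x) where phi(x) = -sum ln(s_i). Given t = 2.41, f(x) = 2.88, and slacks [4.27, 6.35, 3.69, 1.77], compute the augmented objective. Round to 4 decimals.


Step 1: Compute log-barrier.
ln values: [1.4516, 1.8485, 1.3056, 0.571]
phi = -(1.4516 + 1.8485 + 1.3056 + 0.571) = -5.1767
Step 2: Compute augmented objective.
t*f(x) = 2.41*2.88 = 6.9408
Total = 6.9408 - 5.1767 = 1.7641


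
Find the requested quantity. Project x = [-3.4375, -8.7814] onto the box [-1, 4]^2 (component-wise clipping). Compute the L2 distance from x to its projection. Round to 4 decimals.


Project each component onto [-1, 4].
clip(-3.4375) = -1.0, clip(-8.7814) = -1.0
Projection = [-1.0, -1.0]
Squared diffs: [5.9414, 60.5502]
Distance = sqrt(66.4916) = 8.1542


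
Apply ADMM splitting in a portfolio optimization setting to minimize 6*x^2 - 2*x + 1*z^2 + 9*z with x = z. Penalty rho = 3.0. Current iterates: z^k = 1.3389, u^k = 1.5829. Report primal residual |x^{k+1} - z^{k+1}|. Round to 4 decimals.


ADMM iteration with rho = 3.0, z^k = 1.3389, u^k = 1.5829
Step 1: x-update.
Minimize 6*x^2 - 2*x + (3.0/2)*(x - 1.3389 + 1.5829)^2
FOC: (2*6 + 3.0)*x = 2 + 3.0*(1.3389 - 1.5829)
x^{k+1} = 0.0845
Step 2: z-update.
Minimize 1*z^2 + 9*z + (3.0/2)*(0.0845 - z + 1.5829)^2
FOC: (2*1 + 3.0)*z = -9 + 3.0*(0.0845 + 1.5829)
z^{k+1} = -0.7995
Step 3: u-update.
u^{k+1} = 1.5829 + 0.0845 + 0.7995 = 2.467
Step 4: Primal residual = |0.0845 + 0.7995| = 0.8841


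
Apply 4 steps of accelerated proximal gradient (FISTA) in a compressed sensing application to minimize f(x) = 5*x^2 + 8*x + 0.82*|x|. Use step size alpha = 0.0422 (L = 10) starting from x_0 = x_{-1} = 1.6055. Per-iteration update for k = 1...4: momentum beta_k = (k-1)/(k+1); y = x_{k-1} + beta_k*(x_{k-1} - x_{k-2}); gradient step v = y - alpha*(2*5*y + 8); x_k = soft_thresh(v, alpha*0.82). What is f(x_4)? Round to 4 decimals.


FISTA on f(x) = 5*x^2 + 8*x + 0.82*|x|
L = 10, alpha = 0.0422
Iteration 1: beta = 0.0, y = 1.6055 + 0.0*(1.6055 - 1.6055) = 1.6055
  grad(y) = 24.055, v = y - alpha*grad = 0.5904
  prox(v) = soft_thresh(0.5904, 0.0346) = 0.5558
Iteration 2: beta = 0.3333, y = 0.5558 + 0.3333*(0.5558 - 1.6055) = 0.2059
  grad(y) = 10.0587, v = y - alpha*grad = -0.2186
  prox(v) = soft_thresh(-0.2186, 0.0346) = -0.184
Iteration 3: beta = 0.5, y = -0.184 + 0.5*(-0.184 - 0.5558) = -0.5539
  grad(y) = 2.461, v = y - alpha*grad = -0.6578
  prox(v) = soft_thresh(-0.6578, 0.0346) = -0.6231
Iteration 4: beta = 0.6, y = -0.6231 + 0.6*(-0.6231 + 0.184) = -0.8866
  grad(y) = -0.8663, v = y - alpha*grad = -0.8501
  prox(v) = soft_thresh(-0.8501, 0.0346) = -0.8155
f(x_4) = 5*(-0.8155)^2 + 8*(-0.8155) + 0.82*|-0.8155| = -2.5301
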